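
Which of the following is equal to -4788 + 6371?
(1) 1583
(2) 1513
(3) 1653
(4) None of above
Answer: 1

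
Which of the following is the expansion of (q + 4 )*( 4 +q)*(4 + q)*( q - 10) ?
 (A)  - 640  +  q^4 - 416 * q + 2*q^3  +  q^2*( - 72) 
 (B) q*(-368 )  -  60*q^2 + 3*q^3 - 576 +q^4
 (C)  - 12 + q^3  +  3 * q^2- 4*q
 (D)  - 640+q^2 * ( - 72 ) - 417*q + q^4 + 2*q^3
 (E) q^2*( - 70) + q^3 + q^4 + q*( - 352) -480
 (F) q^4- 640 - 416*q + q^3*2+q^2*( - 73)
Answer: A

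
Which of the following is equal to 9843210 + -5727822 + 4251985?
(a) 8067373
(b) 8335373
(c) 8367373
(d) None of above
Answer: c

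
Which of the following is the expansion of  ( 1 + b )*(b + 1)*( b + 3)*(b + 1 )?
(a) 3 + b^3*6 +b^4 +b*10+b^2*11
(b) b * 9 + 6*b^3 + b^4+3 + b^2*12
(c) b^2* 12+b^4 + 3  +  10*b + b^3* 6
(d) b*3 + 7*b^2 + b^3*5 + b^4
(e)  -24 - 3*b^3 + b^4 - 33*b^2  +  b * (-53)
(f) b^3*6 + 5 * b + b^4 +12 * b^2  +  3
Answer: c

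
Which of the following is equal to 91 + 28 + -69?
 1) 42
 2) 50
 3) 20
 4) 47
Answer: 2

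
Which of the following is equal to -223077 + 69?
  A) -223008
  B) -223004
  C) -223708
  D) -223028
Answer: A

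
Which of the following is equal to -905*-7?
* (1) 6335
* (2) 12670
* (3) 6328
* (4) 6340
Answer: 1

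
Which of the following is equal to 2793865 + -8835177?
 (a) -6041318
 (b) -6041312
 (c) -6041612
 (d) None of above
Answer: b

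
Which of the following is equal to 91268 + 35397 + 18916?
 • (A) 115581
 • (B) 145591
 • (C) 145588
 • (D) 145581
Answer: D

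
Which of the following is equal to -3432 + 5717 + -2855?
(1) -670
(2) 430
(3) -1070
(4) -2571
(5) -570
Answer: 5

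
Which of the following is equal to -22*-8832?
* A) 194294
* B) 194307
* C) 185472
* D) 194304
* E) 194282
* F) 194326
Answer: D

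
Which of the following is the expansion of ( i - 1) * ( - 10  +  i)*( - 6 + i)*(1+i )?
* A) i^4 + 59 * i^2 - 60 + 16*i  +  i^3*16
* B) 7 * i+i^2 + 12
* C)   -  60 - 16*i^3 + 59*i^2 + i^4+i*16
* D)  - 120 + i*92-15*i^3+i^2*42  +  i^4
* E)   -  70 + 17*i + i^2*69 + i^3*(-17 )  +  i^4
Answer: C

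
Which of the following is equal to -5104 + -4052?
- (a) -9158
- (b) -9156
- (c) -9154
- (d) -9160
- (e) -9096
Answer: b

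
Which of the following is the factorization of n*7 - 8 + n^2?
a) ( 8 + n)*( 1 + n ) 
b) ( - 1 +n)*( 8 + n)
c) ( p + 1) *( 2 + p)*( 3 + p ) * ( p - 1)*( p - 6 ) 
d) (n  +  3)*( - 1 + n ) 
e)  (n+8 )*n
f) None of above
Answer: b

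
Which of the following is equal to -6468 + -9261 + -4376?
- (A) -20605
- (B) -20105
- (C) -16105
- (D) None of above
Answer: B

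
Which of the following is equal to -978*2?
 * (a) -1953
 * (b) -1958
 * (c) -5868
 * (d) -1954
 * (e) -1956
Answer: e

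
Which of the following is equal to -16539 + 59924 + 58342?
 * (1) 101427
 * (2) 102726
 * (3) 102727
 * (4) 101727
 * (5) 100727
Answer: 4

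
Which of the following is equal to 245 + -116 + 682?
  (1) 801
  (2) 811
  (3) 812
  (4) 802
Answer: 2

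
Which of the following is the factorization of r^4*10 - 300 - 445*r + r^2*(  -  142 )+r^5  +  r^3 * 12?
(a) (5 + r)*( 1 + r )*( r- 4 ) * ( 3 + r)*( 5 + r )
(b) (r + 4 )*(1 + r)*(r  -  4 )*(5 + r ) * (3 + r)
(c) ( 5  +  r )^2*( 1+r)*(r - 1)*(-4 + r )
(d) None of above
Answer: a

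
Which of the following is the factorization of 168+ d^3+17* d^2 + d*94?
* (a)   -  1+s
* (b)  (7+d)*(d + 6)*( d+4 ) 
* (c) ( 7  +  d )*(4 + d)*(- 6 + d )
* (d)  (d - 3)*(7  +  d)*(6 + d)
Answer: b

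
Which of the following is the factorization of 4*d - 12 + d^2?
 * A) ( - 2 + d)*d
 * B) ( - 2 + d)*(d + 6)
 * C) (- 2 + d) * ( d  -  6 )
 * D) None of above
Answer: B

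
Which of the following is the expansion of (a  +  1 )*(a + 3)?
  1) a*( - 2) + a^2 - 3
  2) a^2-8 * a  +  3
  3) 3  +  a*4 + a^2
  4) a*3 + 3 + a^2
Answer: 3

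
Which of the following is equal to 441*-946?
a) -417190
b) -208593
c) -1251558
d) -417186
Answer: d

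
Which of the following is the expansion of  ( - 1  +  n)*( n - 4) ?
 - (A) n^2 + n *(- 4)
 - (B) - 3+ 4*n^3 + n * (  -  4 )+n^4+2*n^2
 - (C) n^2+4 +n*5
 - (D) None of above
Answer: D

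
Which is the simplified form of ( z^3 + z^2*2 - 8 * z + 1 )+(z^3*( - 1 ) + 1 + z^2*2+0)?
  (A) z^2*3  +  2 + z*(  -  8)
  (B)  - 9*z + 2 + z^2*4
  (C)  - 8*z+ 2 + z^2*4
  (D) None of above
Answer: C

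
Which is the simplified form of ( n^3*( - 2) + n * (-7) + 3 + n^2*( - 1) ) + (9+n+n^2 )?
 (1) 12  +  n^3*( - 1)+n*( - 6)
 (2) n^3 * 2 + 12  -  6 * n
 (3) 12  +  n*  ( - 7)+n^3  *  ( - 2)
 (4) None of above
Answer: 4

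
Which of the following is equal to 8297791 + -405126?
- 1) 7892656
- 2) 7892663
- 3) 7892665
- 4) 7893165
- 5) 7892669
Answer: 3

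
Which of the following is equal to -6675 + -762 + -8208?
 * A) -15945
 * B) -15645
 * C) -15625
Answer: B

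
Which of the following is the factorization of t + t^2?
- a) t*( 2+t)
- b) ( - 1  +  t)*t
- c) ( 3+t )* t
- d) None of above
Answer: d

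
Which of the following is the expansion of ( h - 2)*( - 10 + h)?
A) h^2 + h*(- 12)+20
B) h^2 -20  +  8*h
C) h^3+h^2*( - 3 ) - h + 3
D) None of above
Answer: A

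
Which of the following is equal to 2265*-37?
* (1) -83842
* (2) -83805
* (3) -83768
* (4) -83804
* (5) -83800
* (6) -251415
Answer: 2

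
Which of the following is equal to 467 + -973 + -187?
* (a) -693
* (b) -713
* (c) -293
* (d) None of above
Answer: a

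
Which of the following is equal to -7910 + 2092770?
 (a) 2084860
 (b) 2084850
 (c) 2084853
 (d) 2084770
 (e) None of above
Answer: a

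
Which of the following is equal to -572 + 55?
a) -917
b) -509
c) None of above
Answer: c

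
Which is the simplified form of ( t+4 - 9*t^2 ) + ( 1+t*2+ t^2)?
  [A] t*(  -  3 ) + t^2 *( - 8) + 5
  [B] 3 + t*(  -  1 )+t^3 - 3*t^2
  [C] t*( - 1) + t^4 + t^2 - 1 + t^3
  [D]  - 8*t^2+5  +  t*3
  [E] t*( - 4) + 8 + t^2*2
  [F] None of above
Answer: D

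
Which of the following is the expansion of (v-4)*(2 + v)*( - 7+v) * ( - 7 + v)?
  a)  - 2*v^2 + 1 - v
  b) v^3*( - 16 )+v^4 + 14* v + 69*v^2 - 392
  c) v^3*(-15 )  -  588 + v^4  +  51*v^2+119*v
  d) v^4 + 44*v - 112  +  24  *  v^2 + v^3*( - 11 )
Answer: b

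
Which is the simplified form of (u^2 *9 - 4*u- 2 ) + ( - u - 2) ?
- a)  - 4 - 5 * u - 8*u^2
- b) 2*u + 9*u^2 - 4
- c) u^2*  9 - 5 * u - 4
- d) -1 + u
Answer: c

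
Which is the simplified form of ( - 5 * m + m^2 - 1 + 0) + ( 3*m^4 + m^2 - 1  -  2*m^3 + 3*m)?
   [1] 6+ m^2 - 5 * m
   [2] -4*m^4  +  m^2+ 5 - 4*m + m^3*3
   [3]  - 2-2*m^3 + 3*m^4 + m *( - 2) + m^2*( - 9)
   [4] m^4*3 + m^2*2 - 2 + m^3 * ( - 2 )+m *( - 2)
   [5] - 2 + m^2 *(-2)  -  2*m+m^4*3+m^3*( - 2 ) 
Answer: 4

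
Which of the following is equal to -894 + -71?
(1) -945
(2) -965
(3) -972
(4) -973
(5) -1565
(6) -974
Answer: 2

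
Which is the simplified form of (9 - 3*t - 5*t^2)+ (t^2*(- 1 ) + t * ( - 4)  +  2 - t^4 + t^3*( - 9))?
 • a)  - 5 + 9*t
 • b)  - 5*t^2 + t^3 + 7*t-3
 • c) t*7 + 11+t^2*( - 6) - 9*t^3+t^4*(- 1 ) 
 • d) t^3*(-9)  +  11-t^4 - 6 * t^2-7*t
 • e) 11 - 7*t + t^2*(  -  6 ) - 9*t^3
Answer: d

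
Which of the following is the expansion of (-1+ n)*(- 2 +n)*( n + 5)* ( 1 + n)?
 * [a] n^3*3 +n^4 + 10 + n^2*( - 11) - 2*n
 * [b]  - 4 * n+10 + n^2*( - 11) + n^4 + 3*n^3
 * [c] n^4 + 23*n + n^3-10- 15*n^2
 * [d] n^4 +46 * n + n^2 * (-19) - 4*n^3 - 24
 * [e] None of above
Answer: e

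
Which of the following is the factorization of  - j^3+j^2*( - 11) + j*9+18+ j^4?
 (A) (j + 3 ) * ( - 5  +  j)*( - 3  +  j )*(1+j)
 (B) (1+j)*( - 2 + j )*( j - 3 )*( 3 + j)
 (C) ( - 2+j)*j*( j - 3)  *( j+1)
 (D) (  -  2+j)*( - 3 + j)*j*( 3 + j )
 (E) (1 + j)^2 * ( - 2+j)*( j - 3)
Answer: B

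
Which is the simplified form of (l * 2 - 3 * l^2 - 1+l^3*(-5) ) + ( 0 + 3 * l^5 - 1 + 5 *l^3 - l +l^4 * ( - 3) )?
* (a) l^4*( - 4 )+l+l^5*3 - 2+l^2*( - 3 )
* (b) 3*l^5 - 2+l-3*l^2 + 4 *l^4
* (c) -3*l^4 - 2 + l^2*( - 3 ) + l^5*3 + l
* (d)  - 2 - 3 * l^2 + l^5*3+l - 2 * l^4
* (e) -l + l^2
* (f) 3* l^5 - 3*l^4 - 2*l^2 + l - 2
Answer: c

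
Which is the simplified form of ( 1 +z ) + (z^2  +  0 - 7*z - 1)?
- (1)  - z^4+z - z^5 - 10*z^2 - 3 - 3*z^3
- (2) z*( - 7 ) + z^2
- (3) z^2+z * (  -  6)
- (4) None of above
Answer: 3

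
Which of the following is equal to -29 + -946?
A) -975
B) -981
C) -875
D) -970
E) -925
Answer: A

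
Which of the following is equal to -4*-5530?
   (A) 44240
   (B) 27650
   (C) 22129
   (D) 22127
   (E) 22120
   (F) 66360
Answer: E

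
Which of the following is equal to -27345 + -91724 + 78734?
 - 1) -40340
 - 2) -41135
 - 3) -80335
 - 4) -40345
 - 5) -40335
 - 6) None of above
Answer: 5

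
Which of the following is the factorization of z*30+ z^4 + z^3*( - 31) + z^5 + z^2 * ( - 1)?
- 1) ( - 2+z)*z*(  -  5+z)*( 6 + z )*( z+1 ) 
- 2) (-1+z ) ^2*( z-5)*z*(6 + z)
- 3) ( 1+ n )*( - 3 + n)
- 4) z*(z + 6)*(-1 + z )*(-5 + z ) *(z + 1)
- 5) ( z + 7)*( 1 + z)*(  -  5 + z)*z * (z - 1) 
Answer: 4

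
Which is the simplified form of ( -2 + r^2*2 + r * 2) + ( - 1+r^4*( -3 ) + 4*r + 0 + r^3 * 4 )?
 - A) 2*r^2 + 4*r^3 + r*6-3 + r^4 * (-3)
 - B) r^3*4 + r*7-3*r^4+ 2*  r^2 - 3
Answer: A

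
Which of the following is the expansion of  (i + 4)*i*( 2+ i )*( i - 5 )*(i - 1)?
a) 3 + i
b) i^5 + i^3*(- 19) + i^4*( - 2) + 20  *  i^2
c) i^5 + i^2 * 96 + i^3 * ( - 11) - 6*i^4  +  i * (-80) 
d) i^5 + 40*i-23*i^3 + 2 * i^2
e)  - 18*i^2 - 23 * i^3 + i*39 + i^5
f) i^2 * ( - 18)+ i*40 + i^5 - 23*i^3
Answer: f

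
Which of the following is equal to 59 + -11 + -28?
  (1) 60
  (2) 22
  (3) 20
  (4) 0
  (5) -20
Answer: 3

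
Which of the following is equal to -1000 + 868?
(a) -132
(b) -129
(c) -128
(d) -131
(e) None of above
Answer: a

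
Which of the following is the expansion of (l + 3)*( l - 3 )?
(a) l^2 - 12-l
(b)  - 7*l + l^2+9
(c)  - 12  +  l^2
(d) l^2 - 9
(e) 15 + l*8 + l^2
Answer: d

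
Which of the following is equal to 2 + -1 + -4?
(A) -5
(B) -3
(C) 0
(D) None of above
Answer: B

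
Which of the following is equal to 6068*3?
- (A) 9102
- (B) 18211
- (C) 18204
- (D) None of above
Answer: C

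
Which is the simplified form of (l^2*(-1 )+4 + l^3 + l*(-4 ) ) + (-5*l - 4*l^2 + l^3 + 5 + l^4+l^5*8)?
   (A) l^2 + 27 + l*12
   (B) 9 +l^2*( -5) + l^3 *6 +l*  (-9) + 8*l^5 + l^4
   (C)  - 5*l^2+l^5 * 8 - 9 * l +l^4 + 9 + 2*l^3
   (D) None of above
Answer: C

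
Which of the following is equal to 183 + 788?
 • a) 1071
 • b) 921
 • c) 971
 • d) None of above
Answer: c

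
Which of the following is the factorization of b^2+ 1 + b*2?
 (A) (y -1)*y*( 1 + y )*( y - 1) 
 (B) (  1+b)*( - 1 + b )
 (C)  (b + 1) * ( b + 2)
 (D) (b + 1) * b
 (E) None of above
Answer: E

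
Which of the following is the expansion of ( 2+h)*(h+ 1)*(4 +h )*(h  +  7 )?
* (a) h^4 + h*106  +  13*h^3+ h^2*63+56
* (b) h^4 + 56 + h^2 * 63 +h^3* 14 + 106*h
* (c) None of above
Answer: b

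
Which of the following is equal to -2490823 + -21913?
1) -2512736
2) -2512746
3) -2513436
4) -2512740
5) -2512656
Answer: 1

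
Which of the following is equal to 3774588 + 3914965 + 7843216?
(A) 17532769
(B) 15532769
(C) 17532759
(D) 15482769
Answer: B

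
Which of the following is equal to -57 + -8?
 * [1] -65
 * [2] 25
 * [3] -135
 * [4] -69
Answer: 1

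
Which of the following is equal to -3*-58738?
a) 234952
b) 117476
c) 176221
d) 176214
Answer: d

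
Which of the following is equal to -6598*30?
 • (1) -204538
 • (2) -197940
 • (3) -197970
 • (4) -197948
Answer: 2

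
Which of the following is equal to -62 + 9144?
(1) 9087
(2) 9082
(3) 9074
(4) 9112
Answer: 2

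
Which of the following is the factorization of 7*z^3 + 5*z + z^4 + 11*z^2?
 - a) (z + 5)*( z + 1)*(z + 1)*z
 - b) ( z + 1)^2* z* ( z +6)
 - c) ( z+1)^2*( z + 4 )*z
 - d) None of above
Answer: a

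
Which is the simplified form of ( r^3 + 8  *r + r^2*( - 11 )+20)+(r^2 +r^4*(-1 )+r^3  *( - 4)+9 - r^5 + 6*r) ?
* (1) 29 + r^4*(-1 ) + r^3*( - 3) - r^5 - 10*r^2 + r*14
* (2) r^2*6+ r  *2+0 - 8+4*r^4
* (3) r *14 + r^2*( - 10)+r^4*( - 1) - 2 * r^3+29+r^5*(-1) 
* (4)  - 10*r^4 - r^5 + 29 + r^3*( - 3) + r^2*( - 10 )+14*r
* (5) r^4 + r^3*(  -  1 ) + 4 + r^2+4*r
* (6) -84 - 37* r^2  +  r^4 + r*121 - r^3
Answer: 1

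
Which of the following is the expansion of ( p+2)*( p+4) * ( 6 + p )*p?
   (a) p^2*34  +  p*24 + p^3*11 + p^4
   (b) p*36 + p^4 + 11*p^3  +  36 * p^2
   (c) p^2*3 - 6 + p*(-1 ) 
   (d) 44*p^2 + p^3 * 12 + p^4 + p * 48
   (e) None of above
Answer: d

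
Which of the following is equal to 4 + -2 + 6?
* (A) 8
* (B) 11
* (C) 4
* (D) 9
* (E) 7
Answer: A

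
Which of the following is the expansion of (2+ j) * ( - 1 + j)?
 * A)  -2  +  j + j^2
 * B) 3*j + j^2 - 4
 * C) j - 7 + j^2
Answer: A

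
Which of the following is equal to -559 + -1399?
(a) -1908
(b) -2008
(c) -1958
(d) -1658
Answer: c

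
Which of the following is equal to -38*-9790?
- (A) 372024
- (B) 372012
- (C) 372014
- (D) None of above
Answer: D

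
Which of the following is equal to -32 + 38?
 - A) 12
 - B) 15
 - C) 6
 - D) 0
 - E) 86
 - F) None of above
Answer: C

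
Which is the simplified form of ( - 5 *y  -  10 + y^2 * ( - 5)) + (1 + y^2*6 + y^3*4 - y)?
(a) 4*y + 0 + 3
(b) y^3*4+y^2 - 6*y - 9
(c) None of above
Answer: b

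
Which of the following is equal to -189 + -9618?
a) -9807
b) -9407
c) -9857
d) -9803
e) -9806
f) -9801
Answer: a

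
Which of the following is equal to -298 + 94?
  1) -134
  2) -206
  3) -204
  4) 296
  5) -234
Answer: 3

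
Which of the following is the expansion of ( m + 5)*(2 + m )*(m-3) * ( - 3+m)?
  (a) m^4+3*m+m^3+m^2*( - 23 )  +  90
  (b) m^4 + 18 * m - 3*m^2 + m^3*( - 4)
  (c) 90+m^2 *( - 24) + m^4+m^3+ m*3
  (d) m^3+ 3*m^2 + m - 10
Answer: a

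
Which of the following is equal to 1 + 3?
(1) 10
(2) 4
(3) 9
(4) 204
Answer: 2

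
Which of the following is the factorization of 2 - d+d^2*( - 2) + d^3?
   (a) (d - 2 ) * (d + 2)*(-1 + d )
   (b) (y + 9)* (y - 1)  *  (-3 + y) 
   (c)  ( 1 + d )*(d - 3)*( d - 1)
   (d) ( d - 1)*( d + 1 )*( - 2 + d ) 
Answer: d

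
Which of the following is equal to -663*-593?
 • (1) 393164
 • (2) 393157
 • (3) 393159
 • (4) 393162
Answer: 3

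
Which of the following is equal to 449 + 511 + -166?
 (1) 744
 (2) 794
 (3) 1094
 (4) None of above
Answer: 2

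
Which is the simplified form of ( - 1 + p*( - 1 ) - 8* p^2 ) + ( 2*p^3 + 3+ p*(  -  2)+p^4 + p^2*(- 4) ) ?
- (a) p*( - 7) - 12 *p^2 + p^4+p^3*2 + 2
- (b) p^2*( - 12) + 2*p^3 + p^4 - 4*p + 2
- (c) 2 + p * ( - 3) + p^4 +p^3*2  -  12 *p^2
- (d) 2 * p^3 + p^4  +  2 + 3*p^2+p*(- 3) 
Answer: c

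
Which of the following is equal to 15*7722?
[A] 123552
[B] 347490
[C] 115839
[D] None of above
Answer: D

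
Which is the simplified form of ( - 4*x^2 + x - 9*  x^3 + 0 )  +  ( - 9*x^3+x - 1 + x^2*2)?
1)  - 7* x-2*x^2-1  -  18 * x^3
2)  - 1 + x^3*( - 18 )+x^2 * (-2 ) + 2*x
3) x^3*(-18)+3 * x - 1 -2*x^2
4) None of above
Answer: 2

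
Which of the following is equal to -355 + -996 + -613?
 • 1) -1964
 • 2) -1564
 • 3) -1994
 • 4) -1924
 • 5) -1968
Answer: 1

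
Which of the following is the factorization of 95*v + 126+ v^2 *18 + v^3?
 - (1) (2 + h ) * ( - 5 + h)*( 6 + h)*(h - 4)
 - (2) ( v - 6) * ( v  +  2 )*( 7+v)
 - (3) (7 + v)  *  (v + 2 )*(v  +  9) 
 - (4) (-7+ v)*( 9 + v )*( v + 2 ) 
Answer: 3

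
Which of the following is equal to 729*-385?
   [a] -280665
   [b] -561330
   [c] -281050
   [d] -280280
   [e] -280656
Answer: a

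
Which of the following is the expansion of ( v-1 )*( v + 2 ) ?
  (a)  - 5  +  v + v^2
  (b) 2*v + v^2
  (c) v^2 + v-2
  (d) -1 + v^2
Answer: c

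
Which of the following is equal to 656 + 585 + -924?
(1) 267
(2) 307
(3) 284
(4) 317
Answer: 4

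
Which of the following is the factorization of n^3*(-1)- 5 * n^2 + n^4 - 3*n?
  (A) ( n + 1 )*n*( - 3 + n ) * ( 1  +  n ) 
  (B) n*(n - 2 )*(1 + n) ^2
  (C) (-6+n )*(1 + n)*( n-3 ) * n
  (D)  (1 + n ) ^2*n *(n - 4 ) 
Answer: A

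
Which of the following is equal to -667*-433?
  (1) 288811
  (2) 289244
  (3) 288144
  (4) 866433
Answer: 1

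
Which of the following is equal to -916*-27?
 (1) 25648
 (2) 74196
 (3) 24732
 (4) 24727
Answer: 3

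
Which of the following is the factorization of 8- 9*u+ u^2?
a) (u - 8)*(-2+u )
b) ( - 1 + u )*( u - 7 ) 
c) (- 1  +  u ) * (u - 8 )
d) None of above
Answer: c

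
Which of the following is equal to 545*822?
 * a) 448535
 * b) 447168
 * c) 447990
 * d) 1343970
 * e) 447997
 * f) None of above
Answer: c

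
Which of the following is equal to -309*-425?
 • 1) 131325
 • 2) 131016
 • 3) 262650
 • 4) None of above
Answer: 1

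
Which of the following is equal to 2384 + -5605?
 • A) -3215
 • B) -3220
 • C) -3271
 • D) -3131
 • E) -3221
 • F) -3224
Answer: E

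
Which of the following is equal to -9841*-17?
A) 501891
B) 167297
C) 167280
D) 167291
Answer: B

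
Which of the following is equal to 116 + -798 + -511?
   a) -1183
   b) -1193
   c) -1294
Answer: b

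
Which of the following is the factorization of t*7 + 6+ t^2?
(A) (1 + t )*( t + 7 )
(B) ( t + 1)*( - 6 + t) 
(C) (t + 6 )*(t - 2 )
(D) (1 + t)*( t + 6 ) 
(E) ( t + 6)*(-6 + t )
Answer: D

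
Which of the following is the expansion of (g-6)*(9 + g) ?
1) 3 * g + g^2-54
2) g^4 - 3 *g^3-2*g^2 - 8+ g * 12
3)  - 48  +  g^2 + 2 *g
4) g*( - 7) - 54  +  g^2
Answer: 1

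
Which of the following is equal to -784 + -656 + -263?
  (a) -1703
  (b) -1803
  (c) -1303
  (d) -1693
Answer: a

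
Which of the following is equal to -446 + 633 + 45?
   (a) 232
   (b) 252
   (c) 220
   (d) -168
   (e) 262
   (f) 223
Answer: a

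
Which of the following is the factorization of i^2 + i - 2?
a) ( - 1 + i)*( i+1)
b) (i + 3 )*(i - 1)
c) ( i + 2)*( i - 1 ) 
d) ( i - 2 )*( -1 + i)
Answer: c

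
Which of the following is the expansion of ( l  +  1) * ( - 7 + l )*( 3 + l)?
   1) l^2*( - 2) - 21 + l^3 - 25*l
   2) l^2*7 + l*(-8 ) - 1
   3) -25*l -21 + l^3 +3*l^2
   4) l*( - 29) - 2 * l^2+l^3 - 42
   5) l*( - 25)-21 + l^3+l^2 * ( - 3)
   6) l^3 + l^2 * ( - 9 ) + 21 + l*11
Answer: 5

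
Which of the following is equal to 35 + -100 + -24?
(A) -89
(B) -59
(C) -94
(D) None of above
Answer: A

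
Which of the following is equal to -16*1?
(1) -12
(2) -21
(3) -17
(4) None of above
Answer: 4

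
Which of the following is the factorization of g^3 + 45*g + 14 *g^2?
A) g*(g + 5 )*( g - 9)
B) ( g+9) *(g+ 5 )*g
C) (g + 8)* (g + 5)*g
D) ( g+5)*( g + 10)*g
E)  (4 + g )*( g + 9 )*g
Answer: B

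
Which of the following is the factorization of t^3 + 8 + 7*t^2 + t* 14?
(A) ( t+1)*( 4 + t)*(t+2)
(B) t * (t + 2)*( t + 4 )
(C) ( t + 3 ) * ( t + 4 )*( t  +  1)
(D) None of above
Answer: A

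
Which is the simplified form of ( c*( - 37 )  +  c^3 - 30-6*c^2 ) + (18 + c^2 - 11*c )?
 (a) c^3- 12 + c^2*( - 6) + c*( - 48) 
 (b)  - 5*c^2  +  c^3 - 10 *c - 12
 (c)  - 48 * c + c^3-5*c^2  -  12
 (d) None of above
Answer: c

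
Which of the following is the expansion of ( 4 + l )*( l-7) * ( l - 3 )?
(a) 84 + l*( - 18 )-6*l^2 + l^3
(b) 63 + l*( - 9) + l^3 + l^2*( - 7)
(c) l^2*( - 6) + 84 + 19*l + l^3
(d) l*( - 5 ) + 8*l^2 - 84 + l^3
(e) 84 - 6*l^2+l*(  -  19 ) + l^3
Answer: e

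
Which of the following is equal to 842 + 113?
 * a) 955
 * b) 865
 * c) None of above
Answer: a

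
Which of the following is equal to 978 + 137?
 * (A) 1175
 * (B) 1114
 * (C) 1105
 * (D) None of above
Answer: D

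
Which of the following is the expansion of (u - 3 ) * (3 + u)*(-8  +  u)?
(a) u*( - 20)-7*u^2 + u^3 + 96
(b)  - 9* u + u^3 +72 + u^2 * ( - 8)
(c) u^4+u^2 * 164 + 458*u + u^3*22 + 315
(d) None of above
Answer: b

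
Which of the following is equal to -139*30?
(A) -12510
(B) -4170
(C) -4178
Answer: B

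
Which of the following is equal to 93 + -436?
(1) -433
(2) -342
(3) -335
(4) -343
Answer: 4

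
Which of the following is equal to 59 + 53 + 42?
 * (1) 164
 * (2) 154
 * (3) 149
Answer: 2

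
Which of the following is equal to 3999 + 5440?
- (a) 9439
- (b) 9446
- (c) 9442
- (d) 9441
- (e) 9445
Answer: a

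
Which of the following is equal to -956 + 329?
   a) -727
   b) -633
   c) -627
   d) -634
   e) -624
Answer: c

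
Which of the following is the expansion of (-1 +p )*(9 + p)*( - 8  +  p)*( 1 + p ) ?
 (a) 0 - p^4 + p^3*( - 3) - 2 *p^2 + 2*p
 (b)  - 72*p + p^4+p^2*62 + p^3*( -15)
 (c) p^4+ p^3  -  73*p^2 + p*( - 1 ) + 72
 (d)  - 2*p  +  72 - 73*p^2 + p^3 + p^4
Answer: c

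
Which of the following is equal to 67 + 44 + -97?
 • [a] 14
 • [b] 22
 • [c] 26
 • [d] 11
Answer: a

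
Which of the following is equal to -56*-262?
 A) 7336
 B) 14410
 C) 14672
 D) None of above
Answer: C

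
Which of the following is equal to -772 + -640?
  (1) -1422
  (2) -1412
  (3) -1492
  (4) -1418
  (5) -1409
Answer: 2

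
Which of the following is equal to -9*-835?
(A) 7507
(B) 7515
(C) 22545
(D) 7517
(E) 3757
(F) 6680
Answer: B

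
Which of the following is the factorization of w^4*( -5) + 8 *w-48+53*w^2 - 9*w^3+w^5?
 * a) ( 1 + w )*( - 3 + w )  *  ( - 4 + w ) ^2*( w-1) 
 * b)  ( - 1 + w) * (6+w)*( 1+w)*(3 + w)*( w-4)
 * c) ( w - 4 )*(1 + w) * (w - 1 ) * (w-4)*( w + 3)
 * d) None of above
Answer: c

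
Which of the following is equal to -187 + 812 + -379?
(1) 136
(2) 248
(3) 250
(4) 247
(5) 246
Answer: 5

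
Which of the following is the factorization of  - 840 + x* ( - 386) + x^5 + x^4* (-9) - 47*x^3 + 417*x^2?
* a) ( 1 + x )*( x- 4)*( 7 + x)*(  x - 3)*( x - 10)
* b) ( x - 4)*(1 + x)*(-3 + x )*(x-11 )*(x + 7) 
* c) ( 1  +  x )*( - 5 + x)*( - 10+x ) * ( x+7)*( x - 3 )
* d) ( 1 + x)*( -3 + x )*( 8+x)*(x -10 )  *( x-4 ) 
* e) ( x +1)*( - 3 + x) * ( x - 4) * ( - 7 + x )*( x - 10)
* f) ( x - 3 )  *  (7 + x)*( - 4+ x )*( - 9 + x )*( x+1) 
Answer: a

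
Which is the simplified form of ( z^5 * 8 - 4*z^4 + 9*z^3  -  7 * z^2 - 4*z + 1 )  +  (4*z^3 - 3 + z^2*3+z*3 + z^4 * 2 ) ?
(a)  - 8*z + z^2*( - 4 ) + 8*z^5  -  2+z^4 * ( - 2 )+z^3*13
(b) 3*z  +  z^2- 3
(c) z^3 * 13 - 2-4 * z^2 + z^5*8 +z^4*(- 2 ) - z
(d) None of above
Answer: c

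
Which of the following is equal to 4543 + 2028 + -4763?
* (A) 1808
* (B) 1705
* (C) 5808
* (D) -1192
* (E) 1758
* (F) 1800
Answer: A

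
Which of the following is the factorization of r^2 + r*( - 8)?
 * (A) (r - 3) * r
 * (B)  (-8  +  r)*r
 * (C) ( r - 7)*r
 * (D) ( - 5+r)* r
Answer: B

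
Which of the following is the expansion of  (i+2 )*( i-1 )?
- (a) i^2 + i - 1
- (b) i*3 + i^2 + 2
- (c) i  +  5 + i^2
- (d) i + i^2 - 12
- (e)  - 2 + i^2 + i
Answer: e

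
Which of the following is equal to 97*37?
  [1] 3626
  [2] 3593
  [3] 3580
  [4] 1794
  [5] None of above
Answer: 5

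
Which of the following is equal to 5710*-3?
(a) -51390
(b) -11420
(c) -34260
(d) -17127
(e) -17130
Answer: e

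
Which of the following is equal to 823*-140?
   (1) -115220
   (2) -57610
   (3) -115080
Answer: 1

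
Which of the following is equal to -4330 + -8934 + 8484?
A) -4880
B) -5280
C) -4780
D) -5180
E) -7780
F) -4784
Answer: C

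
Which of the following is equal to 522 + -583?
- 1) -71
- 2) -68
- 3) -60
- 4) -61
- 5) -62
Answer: 4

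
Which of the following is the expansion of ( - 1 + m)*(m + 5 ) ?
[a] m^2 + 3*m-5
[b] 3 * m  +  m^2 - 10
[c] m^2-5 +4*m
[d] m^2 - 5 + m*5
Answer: c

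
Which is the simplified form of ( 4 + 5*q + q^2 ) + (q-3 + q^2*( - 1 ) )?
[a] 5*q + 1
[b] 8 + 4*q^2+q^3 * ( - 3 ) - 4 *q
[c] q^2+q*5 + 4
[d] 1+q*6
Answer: d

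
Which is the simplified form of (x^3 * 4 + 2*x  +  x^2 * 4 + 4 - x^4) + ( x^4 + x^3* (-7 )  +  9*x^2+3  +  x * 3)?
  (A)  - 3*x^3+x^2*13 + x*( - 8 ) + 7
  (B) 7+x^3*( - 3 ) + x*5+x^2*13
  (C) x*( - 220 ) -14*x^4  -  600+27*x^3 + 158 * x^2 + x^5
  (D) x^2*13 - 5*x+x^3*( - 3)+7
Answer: B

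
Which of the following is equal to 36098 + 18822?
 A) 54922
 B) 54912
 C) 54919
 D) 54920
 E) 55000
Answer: D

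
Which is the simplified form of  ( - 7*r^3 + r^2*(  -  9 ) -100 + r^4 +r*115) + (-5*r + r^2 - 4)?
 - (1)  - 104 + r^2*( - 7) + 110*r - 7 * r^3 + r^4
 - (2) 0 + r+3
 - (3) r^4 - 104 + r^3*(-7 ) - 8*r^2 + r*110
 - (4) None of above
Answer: 3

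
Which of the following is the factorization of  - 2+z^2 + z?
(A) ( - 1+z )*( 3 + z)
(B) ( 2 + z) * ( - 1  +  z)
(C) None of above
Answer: B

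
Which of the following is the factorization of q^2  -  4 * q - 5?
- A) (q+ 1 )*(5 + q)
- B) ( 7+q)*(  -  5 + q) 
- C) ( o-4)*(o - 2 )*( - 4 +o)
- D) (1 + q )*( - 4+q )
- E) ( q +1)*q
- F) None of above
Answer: F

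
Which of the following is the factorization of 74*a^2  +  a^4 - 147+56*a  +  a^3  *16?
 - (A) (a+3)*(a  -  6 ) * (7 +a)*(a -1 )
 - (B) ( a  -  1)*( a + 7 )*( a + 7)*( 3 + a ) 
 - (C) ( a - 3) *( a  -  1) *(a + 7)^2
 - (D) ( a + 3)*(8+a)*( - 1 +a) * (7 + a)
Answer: B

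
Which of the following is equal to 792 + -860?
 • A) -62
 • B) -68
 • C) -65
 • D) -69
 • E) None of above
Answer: B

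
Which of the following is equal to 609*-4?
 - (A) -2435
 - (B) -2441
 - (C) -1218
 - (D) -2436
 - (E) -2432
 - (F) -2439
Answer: D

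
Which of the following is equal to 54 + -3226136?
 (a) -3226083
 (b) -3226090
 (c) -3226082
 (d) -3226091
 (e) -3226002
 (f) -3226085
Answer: c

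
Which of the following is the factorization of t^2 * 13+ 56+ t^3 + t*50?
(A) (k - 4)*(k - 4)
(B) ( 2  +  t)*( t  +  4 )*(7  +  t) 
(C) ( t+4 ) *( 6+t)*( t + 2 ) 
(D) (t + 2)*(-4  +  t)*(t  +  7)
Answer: B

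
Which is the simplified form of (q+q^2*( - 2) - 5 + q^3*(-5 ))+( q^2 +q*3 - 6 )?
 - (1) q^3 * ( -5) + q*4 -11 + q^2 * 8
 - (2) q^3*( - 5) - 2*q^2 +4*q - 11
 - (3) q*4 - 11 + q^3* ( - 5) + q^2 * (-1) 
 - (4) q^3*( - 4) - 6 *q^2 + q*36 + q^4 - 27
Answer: 3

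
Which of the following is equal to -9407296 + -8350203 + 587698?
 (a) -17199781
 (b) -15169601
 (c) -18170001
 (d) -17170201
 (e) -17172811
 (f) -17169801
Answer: f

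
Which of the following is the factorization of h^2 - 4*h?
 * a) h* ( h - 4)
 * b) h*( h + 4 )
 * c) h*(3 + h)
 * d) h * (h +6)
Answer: a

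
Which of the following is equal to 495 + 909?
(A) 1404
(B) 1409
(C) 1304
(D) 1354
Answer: A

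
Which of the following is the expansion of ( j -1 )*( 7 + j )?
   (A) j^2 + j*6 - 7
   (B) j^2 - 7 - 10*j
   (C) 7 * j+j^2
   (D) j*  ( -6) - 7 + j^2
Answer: A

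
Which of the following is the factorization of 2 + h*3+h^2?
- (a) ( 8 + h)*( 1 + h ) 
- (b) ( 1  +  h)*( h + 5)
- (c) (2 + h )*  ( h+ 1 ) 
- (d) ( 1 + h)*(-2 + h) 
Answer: c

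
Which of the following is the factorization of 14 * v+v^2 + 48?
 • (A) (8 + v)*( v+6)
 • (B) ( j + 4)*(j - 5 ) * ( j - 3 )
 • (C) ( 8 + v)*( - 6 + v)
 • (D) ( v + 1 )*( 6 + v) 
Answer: A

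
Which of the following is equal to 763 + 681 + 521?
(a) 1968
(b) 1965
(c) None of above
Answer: b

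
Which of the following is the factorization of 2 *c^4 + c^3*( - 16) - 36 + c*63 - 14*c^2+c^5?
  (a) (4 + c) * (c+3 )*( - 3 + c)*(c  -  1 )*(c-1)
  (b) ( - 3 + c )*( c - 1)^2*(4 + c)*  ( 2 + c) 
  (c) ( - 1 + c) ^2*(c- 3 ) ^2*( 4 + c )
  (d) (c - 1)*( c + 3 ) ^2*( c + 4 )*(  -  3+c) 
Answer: a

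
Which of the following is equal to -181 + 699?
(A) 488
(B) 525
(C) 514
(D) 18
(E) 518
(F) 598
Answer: E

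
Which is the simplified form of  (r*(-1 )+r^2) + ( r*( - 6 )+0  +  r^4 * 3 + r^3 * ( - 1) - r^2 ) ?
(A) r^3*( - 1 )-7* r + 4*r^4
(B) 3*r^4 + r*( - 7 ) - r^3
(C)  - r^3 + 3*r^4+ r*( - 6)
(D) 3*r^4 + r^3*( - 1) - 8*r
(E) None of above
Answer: B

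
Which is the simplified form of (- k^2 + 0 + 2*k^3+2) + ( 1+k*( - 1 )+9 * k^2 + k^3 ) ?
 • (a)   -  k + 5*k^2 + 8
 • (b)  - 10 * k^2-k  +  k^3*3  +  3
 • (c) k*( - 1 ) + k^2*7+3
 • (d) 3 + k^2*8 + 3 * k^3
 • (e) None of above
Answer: e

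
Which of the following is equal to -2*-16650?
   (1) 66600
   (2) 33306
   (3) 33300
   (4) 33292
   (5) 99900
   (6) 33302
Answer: 3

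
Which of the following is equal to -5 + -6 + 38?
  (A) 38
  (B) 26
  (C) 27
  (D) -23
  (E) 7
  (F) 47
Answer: C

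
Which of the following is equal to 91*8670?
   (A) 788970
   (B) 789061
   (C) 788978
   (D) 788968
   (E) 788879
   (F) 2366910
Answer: A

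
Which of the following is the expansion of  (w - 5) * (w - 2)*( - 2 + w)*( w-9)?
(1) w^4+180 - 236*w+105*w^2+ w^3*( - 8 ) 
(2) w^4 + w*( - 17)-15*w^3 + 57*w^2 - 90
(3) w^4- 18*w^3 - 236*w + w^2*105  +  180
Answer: 3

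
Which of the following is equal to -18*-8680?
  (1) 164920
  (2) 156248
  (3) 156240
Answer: 3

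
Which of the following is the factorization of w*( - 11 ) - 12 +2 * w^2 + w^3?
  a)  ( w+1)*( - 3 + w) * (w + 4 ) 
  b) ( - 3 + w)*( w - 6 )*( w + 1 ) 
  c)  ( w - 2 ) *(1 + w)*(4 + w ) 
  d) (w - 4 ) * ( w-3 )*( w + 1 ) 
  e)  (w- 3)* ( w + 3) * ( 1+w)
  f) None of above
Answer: a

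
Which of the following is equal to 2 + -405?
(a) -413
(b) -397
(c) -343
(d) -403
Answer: d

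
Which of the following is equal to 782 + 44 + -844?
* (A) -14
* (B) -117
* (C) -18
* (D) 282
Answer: C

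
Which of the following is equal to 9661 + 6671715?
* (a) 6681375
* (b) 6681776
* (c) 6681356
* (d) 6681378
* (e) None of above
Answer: e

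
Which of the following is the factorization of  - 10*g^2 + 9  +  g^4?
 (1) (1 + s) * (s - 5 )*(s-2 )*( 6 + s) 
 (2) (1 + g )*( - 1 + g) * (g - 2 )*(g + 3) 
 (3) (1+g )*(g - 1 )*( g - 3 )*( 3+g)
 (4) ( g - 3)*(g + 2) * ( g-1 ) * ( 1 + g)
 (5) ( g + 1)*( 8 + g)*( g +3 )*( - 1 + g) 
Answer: 3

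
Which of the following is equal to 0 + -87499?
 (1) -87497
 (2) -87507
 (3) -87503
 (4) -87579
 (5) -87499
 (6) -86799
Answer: 5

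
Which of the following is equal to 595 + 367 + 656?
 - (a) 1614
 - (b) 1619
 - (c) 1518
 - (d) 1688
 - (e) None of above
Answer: e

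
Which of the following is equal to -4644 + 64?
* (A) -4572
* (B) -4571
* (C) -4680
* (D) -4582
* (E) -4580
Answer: E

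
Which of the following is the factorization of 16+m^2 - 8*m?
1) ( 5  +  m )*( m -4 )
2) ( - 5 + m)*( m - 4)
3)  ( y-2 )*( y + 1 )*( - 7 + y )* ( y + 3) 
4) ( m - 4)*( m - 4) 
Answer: 4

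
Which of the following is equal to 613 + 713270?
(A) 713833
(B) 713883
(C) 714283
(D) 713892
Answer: B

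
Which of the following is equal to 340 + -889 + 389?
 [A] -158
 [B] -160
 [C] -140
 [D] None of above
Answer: B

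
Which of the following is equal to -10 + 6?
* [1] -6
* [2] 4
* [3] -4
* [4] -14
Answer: 3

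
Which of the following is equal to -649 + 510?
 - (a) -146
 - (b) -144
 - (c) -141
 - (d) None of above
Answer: d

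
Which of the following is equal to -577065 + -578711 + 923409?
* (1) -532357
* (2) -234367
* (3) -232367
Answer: 3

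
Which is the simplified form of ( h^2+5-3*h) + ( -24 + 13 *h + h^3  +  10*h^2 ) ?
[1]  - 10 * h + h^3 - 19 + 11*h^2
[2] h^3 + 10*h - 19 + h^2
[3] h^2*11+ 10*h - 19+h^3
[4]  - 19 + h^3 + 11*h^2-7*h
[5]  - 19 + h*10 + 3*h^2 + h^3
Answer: 3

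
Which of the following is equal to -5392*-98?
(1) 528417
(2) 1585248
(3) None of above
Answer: 3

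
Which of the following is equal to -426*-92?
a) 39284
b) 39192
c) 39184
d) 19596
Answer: b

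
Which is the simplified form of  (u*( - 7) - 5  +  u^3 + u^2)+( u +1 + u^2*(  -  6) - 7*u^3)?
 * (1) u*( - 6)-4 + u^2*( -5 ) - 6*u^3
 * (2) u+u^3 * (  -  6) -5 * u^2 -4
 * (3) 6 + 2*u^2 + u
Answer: 1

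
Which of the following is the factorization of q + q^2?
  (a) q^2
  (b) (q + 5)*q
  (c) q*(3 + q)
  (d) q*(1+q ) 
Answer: d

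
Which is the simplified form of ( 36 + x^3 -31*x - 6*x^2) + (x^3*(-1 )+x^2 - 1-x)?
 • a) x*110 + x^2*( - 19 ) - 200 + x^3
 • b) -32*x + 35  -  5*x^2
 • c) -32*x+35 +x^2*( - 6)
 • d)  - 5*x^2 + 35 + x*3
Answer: b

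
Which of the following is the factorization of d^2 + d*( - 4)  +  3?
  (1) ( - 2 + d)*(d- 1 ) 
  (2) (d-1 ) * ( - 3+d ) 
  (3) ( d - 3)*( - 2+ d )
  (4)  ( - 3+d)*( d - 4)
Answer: 2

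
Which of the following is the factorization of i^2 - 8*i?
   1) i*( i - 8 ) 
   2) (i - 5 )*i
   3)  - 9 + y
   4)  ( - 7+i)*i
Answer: 1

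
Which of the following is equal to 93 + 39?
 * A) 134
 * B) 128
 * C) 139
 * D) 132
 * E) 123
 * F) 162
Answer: D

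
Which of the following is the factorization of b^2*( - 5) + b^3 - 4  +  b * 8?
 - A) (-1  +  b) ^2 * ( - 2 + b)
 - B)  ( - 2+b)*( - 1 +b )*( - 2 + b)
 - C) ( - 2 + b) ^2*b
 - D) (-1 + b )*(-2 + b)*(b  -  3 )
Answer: B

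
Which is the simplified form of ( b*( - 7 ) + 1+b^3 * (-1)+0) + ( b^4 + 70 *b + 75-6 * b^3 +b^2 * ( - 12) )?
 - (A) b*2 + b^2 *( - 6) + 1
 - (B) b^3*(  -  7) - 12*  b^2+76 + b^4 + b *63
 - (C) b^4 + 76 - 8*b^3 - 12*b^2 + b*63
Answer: B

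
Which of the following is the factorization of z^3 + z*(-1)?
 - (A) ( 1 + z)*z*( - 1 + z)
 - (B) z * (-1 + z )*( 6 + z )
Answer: A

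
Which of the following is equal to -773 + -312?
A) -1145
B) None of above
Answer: B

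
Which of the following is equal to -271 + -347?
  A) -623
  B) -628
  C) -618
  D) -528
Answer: C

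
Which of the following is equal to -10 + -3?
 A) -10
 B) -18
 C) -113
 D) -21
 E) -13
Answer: E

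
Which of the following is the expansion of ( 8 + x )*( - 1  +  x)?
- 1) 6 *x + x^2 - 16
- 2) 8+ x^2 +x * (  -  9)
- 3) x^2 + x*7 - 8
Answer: 3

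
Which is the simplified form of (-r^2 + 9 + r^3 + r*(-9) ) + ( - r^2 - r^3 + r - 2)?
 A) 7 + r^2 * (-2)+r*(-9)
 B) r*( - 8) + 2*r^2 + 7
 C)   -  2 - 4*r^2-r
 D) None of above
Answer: D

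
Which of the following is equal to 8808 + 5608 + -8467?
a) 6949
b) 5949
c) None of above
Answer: b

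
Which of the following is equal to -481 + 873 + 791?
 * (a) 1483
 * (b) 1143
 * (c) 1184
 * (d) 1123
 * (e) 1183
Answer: e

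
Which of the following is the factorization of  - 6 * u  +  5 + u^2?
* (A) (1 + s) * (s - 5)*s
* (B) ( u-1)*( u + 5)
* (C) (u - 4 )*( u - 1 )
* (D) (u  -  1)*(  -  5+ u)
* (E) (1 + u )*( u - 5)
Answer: D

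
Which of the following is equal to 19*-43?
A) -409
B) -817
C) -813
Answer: B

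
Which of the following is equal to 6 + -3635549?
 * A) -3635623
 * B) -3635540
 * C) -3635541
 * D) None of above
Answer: D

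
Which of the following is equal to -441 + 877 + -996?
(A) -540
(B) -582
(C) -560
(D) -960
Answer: C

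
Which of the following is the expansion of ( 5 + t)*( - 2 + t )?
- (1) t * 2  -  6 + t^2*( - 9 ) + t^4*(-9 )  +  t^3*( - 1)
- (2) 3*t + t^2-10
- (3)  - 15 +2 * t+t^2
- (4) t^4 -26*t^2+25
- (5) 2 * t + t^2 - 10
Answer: 2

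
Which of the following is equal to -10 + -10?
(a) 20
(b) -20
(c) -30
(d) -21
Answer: b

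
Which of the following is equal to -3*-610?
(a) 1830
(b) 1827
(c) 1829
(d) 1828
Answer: a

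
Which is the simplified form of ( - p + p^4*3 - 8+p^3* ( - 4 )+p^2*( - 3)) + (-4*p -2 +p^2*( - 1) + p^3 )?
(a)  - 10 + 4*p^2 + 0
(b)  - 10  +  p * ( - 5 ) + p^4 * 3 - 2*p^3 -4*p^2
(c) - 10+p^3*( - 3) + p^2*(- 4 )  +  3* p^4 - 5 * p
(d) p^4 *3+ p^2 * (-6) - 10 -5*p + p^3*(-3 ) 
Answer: c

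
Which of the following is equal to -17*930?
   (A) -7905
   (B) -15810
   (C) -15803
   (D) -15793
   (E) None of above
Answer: B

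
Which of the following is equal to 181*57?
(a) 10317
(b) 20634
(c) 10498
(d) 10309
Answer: a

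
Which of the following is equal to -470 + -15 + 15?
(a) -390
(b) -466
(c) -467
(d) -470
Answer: d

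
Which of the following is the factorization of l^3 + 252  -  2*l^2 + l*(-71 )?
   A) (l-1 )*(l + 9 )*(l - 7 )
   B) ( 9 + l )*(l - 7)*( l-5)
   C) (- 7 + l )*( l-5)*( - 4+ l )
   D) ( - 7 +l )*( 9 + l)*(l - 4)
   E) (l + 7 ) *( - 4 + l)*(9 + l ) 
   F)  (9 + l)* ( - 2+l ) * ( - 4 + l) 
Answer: D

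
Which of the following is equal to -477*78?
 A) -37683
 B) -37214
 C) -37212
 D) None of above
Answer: D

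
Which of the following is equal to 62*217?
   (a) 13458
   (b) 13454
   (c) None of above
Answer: b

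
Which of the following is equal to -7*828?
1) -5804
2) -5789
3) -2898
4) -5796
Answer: 4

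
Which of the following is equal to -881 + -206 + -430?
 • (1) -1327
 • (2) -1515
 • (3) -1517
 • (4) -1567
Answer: 3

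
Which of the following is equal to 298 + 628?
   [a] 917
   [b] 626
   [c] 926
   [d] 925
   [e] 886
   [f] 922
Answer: c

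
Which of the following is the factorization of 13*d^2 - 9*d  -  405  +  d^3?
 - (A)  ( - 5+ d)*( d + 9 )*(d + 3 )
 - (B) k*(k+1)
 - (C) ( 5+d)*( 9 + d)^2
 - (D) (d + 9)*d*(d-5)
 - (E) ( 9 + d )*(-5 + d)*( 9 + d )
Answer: E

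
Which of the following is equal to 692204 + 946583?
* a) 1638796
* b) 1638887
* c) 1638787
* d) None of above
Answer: c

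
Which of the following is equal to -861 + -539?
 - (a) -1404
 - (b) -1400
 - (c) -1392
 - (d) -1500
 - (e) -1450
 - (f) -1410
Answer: b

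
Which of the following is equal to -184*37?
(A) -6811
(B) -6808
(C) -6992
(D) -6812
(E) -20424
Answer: B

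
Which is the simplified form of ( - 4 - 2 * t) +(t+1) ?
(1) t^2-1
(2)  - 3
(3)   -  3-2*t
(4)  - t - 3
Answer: 4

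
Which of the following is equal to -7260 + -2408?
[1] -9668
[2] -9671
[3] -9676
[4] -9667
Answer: 1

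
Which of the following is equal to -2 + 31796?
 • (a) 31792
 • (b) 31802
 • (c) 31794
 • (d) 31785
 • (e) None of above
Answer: c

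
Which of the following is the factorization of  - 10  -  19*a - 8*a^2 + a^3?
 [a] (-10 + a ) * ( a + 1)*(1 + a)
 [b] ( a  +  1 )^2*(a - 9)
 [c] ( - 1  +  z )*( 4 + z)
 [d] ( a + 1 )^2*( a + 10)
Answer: a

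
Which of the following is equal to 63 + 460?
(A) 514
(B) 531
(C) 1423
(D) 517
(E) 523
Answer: E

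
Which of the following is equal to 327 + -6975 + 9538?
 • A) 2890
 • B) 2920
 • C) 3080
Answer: A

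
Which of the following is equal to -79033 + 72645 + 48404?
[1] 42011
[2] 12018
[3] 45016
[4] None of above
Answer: 4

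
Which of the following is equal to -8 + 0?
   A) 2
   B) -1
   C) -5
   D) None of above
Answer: D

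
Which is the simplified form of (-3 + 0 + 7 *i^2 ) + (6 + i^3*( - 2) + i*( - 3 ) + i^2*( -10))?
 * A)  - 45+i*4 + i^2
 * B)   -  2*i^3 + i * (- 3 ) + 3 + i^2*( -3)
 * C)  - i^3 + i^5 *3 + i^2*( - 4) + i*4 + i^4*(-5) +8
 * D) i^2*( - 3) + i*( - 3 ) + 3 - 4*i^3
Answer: B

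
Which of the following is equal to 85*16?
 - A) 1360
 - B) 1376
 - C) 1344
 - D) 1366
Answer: A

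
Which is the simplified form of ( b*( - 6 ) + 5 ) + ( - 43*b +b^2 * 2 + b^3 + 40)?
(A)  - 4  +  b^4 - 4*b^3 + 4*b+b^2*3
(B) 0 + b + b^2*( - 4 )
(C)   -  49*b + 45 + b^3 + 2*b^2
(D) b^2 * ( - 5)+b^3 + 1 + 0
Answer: C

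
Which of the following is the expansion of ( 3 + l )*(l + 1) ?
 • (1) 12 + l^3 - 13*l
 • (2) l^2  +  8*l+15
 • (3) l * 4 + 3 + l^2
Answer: 3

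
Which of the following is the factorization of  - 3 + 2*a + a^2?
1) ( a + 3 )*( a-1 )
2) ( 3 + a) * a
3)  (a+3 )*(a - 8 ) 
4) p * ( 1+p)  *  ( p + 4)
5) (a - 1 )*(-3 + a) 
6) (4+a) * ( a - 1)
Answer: 1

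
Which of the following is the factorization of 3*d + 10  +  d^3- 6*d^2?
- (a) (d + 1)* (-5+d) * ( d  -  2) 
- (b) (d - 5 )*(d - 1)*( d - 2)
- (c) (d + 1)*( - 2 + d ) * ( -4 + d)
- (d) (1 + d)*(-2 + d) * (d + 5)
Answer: a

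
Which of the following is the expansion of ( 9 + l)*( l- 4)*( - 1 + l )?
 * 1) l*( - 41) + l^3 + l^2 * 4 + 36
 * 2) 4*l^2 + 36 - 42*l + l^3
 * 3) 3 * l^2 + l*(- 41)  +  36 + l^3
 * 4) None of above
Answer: 1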